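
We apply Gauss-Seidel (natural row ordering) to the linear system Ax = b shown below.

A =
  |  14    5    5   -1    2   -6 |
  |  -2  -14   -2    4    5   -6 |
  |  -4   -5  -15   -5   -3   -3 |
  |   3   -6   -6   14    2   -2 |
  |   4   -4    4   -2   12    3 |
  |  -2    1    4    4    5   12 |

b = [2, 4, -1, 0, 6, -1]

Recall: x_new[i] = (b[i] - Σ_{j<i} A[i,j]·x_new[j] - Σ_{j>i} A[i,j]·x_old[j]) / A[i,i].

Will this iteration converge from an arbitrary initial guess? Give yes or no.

yes

Split A = D + L + U, D = diag(14, -14, -15, 14, 12, 12).
T_GS = -(D+L)⁻¹U: row 0 first, T[0,3] = -(-1)/(14) = +0.0714; later rows by forward substitution.
  T[0,:] = [+0.0000, -0.3571, -0.3571, +0.0714, -0.1429, +0.4286]
  T[1,:] = [+0.0000, +0.0510, -0.0918, +0.2755, +0.3776, -0.4898]
  T[2,:] = [+0.0000, +0.0782, +0.1259, -0.4442, -0.2878, -0.1510]
  T[3,:] = [+0.0000, +0.1319, +0.0911, -0.0876, -0.0738, -0.2236]
  T[4,:] = [+0.0000, +0.1320, +0.0617, +0.2015, +0.2571, -0.5431]
  T[5,:] = [+0.0000, -0.1888, -0.1499, +0.0823, -0.0419, +0.4634]
|λ(T)| sorted: 0.7576, 0.1310, 0.1310, 0.1170, 0.0666, 0.0000.
ρ(T) = max|λ| = 0.7576; 0.7576 < 1 ⇒ converges.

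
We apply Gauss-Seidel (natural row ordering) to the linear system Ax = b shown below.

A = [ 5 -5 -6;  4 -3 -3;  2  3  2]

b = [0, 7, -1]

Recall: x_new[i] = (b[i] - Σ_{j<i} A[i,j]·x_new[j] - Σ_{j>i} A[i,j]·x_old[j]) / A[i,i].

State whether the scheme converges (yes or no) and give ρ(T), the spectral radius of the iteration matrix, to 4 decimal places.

Let D = diag(5, -3, 2); L, U the strict triangles.
GS T = -(D+L)⁻¹U: row 0 first, T[0,2] = -(-6)/(5) = +1.2000; later rows by forward substitution.
  T[0,:] = [+0.0000 +1.0000 +1.2000]
  T[1,:] = [+0.0000 +1.3333 +0.6000]
  T[2,:] = [+0.0000 -3.0000 -2.1000]
|λ(T)| sorted: 1.4543, 0.6876, 0.0000.
ρ(T) = max|λ| = 1.4543; 1.4543 > 1 ⇒ diverges.

no, ρ = 1.4543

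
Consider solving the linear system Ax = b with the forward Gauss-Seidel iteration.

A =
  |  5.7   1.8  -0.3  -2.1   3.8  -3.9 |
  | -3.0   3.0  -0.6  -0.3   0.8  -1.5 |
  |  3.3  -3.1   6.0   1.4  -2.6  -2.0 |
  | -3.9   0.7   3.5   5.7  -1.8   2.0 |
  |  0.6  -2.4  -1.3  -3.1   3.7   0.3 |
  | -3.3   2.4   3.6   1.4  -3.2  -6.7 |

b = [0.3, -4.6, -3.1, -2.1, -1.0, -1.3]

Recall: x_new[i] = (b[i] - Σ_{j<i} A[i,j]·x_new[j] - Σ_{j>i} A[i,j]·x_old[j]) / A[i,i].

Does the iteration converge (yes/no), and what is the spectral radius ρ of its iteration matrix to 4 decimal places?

no, ρ = 1.1710

Split A = D + L + U, D = diag(5.7, 3, 6, 5.7, 3.7, -6.7).
T_GS = -(D+L)⁻¹U: row 0 first, T[0,3] = -(-2.1)/(5.7) = +0.3684; later rows by forward substitution.
  T[0,:] = [+0.0000 -0.3158 +0.0526 +0.3684 -0.6667 +0.6842]
  T[1,:] = [+0.0000 -0.3158 +0.2526 +0.4684 -0.9333 +1.1842]
  T[2,:] = [+0.0000 +0.0105 +0.1016 -0.1939 +0.3178 +0.5689]
  T[3,:] = [+0.0000 -0.1837 -0.0574 +0.3136 -0.2209 -0.3775]
  T[4,:] = [+0.0000 -0.3039 +0.1429 +0.4387 -0.5707 +0.4597]
  T[5,:] = [+0.0000 +0.1548 +0.0389 -0.2619 +0.3912 +0.0944]
|λ(T)| sorted: 1.1710, 0.6455, 0.1960, 0.0663, 0.0189, 0.0000.
spectral radius ρ = 1.1710; 1.1710 > 1, so it fails to converge.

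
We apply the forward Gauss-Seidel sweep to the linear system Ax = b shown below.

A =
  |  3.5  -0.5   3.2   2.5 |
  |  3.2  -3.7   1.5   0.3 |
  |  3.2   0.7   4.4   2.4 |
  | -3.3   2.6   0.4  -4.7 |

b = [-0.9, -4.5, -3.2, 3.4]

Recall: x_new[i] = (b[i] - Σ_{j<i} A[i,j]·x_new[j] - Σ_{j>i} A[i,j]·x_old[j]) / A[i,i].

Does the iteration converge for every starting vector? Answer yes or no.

Diagonal D = diag(3.5, -3.7, 4.4, -4.7); L, U strict lower/upper.
T_GS = -(D+L)⁻¹U: row 0 first, T[0,2] = -(3.2)/(3.5) = -0.9143; later rows by forward substitution.
  T[0,:] = [+0.0000  +0.1429  -0.9143  -0.7143]
  T[1,:] = [+0.0000  +0.1236  -0.3853  -0.5367]
  T[2,:] = [+0.0000  -0.1236  +0.7262  +0.0594]
  T[3,:] = [+0.0000  -0.0425  +0.4906  +0.2097]
eigenvalue magnitudes: 0.8997, 0.1570, 0.1570, 0.0000.
ρ(T) = max|λ| = 0.8997; 0.8997 < 1, so it converges for any x₀.

yes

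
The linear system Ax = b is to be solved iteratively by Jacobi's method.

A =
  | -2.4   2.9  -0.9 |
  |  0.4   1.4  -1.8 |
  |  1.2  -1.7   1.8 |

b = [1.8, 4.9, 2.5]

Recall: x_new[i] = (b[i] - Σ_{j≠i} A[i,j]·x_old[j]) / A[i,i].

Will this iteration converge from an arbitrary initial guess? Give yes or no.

no

Let D = diag(-2.4, 1.4, 1.8); L, U the strict triangles.
Jacobi T = -D⁻¹(L+U): T[0,1] = -(2.9)/(-2.4) = +1.2083; T[0,0] = 0.
  T[0,:] = [+0.0000 +1.2083 -0.3750]
  T[1,:] = [-0.2857 +0.0000 +1.2857]
  T[2,:] = [-0.6667 +0.9444 +0.0000]
|λ(T)| sorted: 1.3465, 0.8331, 0.8331.
ρ = 1.3465; 1.3465 > 1 ⇒ diverges.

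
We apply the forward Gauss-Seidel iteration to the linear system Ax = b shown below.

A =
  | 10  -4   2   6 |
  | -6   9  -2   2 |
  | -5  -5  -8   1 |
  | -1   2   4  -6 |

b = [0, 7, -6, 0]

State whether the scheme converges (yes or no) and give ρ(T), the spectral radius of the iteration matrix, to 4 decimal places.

yes, ρ = 0.8623

Diagonal D = diag(10, 9, -8, -6); L, U strict lower/upper.
T_GS = -(D+L)⁻¹U: row 0 first, T[0,2] = -(2)/(10) = -0.2000; later rows by forward substitution.
  T[0,:] = [+0.0000  +0.4000  -0.2000  -0.6000]
  T[1,:] = [+0.0000  +0.2667  +0.0889  -0.6222]
  T[2,:] = [+0.0000  -0.4167  +0.0694  +0.8889]
  T[3,:] = [+0.0000  -0.2556  +0.1093  +0.4852]
eigenvalue magnitudes: 0.8623, 0.0712, 0.0302, 0.0000.
ρ = 0.8623; 0.8623 < 1, so it converges for any x₀.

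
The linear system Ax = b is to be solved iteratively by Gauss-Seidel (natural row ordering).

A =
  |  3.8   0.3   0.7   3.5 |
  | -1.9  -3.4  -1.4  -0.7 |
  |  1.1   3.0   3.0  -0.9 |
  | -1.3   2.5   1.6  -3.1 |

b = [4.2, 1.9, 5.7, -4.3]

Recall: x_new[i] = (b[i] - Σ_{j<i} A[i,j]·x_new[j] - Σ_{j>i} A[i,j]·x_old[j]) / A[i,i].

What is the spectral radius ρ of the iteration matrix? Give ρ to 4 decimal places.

0.8279

Let D = diag(3.8, -3.4, 3, -3.1); L, U the strict triangles.
T_GS = -(D+L)⁻¹U: row 0 first, T[0,3] = -(3.5)/(3.8) = -0.9211; later rows by forward substitution.
  T[0,:] = [+0.0000  -0.0789  -0.1842  -0.9211]
  T[1,:] = [+0.0000  +0.0441  -0.3088  +0.3088]
  T[2,:] = [+0.0000  -0.0152  +0.3764  +0.3289]
  T[3,:] = [+0.0000  +0.0609  +0.0225  +0.8051]
|roots of det(T-λI)|: 0.8279, 0.4097, 0.0121, 0.0000.
spectral radius ρ = 0.8279; 0.8279 < 1: convergent.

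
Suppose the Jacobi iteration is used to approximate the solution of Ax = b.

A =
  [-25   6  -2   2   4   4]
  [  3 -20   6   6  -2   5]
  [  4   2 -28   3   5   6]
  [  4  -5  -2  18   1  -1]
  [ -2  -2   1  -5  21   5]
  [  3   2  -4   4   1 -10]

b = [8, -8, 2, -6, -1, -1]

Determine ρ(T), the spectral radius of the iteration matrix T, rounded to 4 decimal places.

Let D = diag(-25, -20, -28, 18, 21, -10); L, U the strict triangles.
Jacobi T = -D⁻¹(L+U): T[4,5] = -(5)/(21) = -0.2381; T[4,4] = 0.
  T[0,:] = [+0.0000, +0.2400, -0.0800, +0.0800, +0.1600, +0.1600]
  T[1,:] = [+0.1500, +0.0000, +0.3000, +0.3000, -0.1000, +0.2500]
  T[2,:] = [+0.1429, +0.0714, +0.0000, +0.1071, +0.1786, +0.2143]
  T[3,:] = [-0.2222, +0.2778, +0.1111, +0.0000, -0.0556, +0.0556]
  T[4,:] = [+0.0952, +0.0952, -0.0476, +0.2381, +0.0000, -0.2381]
  T[5,:] = [+0.3000, +0.2000, -0.4000, +0.4000, +0.1000, +0.0000]
|eigenvalues of T|: 0.5461, 0.4455, 0.4113, 0.4113, 0.1467, 0.0100.
spectral radius ρ = 0.5461; 0.5461 < 1: convergent.

0.5461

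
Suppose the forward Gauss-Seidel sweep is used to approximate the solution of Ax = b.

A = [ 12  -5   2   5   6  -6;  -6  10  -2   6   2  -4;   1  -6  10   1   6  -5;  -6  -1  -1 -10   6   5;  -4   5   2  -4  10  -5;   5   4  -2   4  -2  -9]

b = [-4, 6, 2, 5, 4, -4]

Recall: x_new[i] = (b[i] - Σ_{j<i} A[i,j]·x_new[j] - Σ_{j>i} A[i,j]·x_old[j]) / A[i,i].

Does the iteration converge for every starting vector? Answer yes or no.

Let D = diag(12, 10, 10, -10, 10, -9); L, U the strict triangles.
Gauss-Seidel: T = -(D+L)⁻¹U, row 0 first, T[0,1] = -(-5)/(12) = +0.4167; later rows by forward substitution.
  T[0,:] = [+0.0000, +0.4167, -0.1667, -0.4167, -0.5000, +0.5000]
  T[1,:] = [+0.0000, +0.2500, +0.1000, -0.8500, -0.5000, +0.7000]
  T[2,:] = [+0.0000, +0.1083, +0.0767, -0.5683, -0.8500, +0.8700]
  T[3,:] = [+0.0000, -0.2858, +0.0823, +0.3918, +1.0350, +0.0430]
  T[4,:] = [+0.0000, -0.0943, -0.0991, +0.5287, +0.6340, +0.1932]
  T[5,:] = [+0.0000, +0.2124, -0.0066, -0.4263, +0.0080, +0.3717]
|roots of det(T-λI)|: 1.4928, 0.6257, 0.4151, 0.0598, 0.0598, 0.0000.
ρ(T) = max|λ| = 1.4928; 1.4928 > 1: divergent.

no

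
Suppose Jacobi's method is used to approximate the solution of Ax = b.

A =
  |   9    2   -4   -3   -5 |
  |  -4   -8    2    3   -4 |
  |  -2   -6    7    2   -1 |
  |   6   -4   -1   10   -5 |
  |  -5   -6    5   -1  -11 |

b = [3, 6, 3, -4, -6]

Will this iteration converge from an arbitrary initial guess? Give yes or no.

Let D = diag(9, -8, 7, 10, -11); L, U the strict triangles.
Jacobi T = -D⁻¹(L+U): T[0,4] = -(-5)/(9) = +0.5556; T[0,0] = 0.
  T[0,:] = [+0.0000, -0.2222, +0.4444, +0.3333, +0.5556]
  T[1,:] = [-0.5000, +0.0000, +0.2500, +0.3750, -0.5000]
  T[2,:] = [+0.2857, +0.8571, +0.0000, -0.2857, +0.1429]
  T[3,:] = [-0.6000, +0.4000, +0.1000, +0.0000, +0.5000]
  T[4,:] = [-0.4545, -0.5455, +0.4545, -0.0909, +0.0000]
eigenvalue magnitudes: 1.1282, 0.7105, 0.7105, 0.5993, 0.5993.
spectral radius ρ = 1.1282; 1.1282 > 1: divergent.

no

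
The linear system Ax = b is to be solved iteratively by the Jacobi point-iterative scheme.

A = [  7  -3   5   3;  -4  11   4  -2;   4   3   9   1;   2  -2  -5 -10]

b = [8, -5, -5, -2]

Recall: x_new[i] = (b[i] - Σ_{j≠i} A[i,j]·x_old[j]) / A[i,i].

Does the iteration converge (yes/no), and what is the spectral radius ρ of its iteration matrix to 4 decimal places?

A = D + L + U where D = diag(7, 11, 9, -10).
T_J = -D⁻¹(L+U): T[1,3] = -(-2)/(11) = +0.1818; T[1,1] = 0.
  T[0,:] = [+0.0000  +0.4286  -0.7143  -0.4286]
  T[1,:] = [+0.3636  +0.0000  -0.3636  +0.1818]
  T[2,:] = [-0.4444  -0.3333  +0.0000  -0.1111]
  T[3,:] = [+0.2000  -0.2000  -0.5000  +0.0000]
eigenvalue magnitudes: 0.8555, 0.5946, 0.2209, 0.2209.
ρ = 0.8555; 0.8555 < 1, so it converges for any x₀.

yes, ρ = 0.8555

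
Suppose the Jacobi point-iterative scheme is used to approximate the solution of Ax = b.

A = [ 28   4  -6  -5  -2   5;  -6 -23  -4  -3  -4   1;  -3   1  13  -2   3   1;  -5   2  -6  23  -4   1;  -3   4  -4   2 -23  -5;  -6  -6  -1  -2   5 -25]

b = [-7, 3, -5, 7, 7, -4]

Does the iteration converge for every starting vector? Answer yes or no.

yes

Diagonal D = diag(28, -23, 13, 23, -23, -25); L, U strict lower/upper.
Jacobi: T = -D⁻¹(L+U), T[2,1] = -(1)/(13) = -0.0769; T[2,2] = 0.
  T[0,:] = [+0.0000  -0.1429  +0.2143  +0.1786  +0.0714  -0.1786]
  T[1,:] = [-0.2609  +0.0000  -0.1739  -0.1304  -0.1739  +0.0435]
  T[2,:] = [+0.2308  -0.0769  +0.0000  +0.1538  -0.2308  -0.0769]
  T[3,:] = [+0.2174  -0.0870  +0.2609  +0.0000  +0.1739  -0.0435]
  T[4,:] = [-0.1304  +0.1739  -0.1739  +0.0870  +0.0000  -0.2174]
  T[5,:] = [-0.2400  -0.2400  -0.0400  -0.0800  +0.2000  +0.0000]
|λ(T)| sorted: 0.5565, 0.3103, 0.3103, 0.2521, 0.2521, 0.0964.
spectral radius ρ = 0.5565; 0.5565 < 1: convergent.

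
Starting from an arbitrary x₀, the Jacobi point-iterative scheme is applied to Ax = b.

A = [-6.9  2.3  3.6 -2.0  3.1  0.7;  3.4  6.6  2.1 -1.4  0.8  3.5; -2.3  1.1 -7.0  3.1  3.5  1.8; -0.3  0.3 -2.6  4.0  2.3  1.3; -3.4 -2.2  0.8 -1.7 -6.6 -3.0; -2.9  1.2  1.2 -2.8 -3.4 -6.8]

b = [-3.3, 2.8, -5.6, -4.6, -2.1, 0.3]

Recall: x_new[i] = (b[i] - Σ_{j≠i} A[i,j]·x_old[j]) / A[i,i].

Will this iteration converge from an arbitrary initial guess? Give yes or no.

Diagonal D = diag(-6.9, 6.6, -7, 4, -6.6, -6.8); L, U strict lower/upper.
Jacobi T = -D⁻¹(L+U): T[1,3] = -(-1.4)/(6.6) = +0.2121; T[1,1] = 0.
  T[0,:] = [+0.0000, +0.3333, +0.5217, -0.2899, +0.4493, +0.1014]
  T[1,:] = [-0.5152, +0.0000, -0.3182, +0.2121, -0.1212, -0.5303]
  T[2,:] = [-0.3286, +0.1571, +0.0000, +0.4429, +0.5000, +0.2571]
  T[3,:] = [+0.0750, -0.0750, +0.6500, +0.0000, -0.5750, -0.3250]
  T[4,:] = [-0.5152, -0.3333, +0.1212, -0.2576, +0.0000, -0.4545]
  T[5,:] = [-0.4265, +0.1765, +0.1765, -0.4118, -0.5000, +0.0000]
moduli |λ_i(T)| = 1.2046, 0.9113, 0.9113, 0.5693, 0.4425, 0.4425.
ρ(T) = max|λ| = 1.2046; 1.2046 > 1, so it fails to converge.

no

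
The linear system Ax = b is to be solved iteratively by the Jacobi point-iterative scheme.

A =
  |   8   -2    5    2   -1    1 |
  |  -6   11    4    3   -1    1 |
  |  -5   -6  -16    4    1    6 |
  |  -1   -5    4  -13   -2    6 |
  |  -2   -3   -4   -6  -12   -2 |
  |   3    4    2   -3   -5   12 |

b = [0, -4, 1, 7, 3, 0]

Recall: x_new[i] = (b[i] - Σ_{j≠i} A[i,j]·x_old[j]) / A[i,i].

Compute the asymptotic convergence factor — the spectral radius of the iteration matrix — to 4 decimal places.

1.1551

Diagonal D = diag(8, 11, -16, -13, -12, 12); L, U strict lower/upper.
T_J = -D⁻¹(L+U): T[3,2] = -(4)/(-13) = +0.3077; T[3,3] = 0.
  T[0,:] = [+0.0000, +0.2500, -0.6250, -0.2500, +0.1250, -0.1250]
  T[1,:] = [+0.5455, +0.0000, -0.3636, -0.2727, +0.0909, -0.0909]
  T[2,:] = [-0.3125, -0.3750, +0.0000, +0.2500, +0.0625, +0.3750]
  T[3,:] = [-0.0769, -0.3846, +0.3077, +0.0000, -0.1538, +0.4615]
  T[4,:] = [-0.1667, -0.2500, -0.3333, -0.5000, +0.0000, -0.1667]
  T[5,:] = [-0.2500, -0.3333, -0.1667, +0.2500, +0.4167, +0.0000]
|λ(T)| sorted: 1.1551, 0.5168, 0.4667, 0.4386, 0.4386, 0.1309.
ρ = 1.1551; 1.1551 > 1, so it fails to converge.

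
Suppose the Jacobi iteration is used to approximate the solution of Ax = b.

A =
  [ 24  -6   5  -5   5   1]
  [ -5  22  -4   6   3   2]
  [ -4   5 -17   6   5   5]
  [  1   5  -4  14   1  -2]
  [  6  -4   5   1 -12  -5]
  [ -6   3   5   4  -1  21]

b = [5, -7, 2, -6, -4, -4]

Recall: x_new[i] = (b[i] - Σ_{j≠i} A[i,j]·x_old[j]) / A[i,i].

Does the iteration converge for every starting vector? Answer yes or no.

Diagonal D = diag(24, 22, -17, 14, -12, 21); L, U strict lower/upper.
Jacobi T = -D⁻¹(L+U): T[3,5] = -(-2)/(14) = +0.1429; T[3,3] = 0.
  T[0,:] = [+0.0000  +0.2500  -0.2083  +0.2083  -0.2083  -0.0417]
  T[1,:] = [+0.2273  +0.0000  +0.1818  -0.2727  -0.1364  -0.0909]
  T[2,:] = [-0.2353  +0.2941  +0.0000  +0.3529  +0.2941  +0.2941]
  T[3,:] = [-0.0714  -0.3571  +0.2857  +0.0000  -0.0714  +0.1429]
  T[4,:] = [+0.5000  -0.3333  +0.4167  +0.0833  +0.0000  -0.4167]
  T[5,:] = [+0.2857  -0.1429  -0.2381  -0.1905  +0.0476  +0.0000]
moduli |λ_i(T)| = 0.8402, 0.4607, 0.4607, 0.4573, 0.2617, 0.2617.
spectral radius ρ = 0.8402; 0.8402 < 1, so it converges for any x₀.

yes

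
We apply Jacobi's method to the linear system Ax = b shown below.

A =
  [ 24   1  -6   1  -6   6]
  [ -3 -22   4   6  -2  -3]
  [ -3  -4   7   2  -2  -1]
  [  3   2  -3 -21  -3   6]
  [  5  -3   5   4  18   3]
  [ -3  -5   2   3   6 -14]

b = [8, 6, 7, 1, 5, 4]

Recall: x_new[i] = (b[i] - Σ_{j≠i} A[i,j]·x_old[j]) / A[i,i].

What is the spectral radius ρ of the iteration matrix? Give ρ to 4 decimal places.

Write A = D+L+U with D = diag(24, -22, 7, -21, 18, -14).
Jacobi T = -D⁻¹(L+U): T[2,0] = -(-3)/(7) = +0.4286; T[2,2] = 0.
  T[0,:] = [+0.0000, -0.0417, +0.2500, -0.0417, +0.2500, -0.2500]
  T[1,:] = [-0.1364, +0.0000, +0.1818, +0.2727, -0.0909, -0.1364]
  T[2,:] = [+0.4286, +0.5714, +0.0000, -0.2857, +0.2857, +0.1429]
  T[3,:] = [+0.1429, +0.0952, -0.1429, +0.0000, -0.1429, +0.2857]
  T[4,:] = [-0.2778, +0.1667, -0.2778, -0.2222, +0.0000, -0.1667]
  T[5,:] = [-0.2143, -0.3571, +0.1429, +0.2143, +0.4286, +0.0000]
|eigenvalues of T|: 0.8629, 0.5062, 0.5062, 0.4193, 0.2371, 0.0195.
ρ(T) = max|λ| = 0.8629; 0.8629 < 1 ⇒ converges.

0.8629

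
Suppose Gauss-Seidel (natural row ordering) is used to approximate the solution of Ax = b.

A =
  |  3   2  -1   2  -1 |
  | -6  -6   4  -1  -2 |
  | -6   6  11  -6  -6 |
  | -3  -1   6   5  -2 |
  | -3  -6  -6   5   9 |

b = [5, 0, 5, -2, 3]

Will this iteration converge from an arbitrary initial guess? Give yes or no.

no

Write A = D+L+U with D = diag(3, -6, 11, 5, 9).
Gauss-Seidel: T = -(D+L)⁻¹U, row 0 first, T[0,1] = -(2)/(3) = -0.6667; later rows by forward substitution.
  T[0,:] = [+0.0000, -0.6667, +0.3333, -0.6667, +0.3333]
  T[1,:] = [+0.0000, +0.6667, +0.3333, +0.5000, -0.6667]
  T[2,:] = [+0.0000, -0.7273, +0.0000, -0.0909, +1.0909]
  T[3,:] = [+0.0000, +0.6061, +0.2667, -0.1909, -0.8424]
  T[4,:] = [+0.0000, -0.5993, +0.1852, +0.1566, +0.8620]
moduli |λ_i(T)| = 1.4349, 0.3414, 0.2569, 0.2569, 0.0000.
ρ = 1.4349; 1.4349 > 1 ⇒ diverges.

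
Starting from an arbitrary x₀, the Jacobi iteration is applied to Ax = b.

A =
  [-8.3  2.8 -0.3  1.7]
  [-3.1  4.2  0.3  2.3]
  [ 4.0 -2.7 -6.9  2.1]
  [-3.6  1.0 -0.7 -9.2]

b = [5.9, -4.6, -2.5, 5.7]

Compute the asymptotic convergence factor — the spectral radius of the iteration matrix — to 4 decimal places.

Let D = diag(-8.3, 4.2, -6.9, -9.2); L, U the strict triangles.
Jacobi: T = -D⁻¹(L+U), T[0,1] = -(2.8)/(-8.3) = +0.3373; T[0,0] = 0.
  T[0,:] = [+0.0000 +0.3373 -0.0361 +0.2048]
  T[1,:] = [+0.7381 +0.0000 -0.0714 -0.5476]
  T[2,:] = [+0.5797 -0.3913 +0.0000 +0.3043]
  T[3,:] = [-0.3913 +0.1087 -0.0761 +0.0000]
|roots of det(T-λI)|: 0.5379, 0.3588, 0.3588, 0.3394.
ρ(T) = max|λ| = 0.5379; 0.5379 < 1 ⇒ converges.

0.5379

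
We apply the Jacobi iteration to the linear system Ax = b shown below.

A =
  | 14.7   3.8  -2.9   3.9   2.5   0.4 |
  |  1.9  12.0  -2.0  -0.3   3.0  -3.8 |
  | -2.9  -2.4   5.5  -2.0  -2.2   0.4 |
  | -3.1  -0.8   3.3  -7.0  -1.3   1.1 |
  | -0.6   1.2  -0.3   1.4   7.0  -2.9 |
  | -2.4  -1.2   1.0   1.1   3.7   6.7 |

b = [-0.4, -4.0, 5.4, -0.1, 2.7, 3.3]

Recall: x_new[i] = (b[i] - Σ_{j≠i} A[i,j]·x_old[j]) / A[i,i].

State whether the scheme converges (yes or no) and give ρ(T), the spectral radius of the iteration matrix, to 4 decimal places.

yes, ρ = 0.9496

Split A = D + L + U, D = diag(14.7, 12, 5.5, -7, 7, 6.7).
T_J = -D⁻¹(L+U): T[2,3] = -(-2)/(5.5) = +0.3636; T[2,2] = 0.
  T[0,:] = [+0.0000  -0.2585  +0.1973  -0.2653  -0.1701  -0.0272]
  T[1,:] = [-0.1583  +0.0000  +0.1667  +0.0250  -0.2500  +0.3167]
  T[2,:] = [+0.5273  +0.4364  +0.0000  +0.3636  +0.4000  -0.0727]
  T[3,:] = [-0.4429  -0.1143  +0.4714  +0.0000  -0.1857  +0.1571]
  T[4,:] = [+0.0857  -0.1714  +0.0429  -0.2000  +0.0000  +0.4143]
  T[5,:] = [+0.3582  +0.1791  -0.1493  -0.1642  -0.5522  +0.0000]
|eigenvalues of T|: 0.9496, 0.5027, 0.5027, 0.4535, 0.3772, 0.0582.
spectral radius ρ = 0.9496; 0.9496 < 1 ⇒ converges.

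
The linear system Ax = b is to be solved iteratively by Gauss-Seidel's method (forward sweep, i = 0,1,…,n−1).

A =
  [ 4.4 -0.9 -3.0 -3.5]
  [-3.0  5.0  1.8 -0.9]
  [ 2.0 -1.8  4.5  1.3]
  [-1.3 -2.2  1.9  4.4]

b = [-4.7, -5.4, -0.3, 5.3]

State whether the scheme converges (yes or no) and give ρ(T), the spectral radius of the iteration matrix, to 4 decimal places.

Diagonal D = diag(4.4, 5, 4.5, 4.4); L, U strict lower/upper.
GS T = -(D+L)⁻¹U: row 0 first, T[0,2] = -(-3)/(4.4) = +0.6818; later rows by forward substitution.
  T[0,:] = [+0.0000 +0.2045 +0.6818 +0.7955]
  T[1,:] = [+0.0000 +0.1227 +0.0491 +0.6573]
  T[2,:] = [+0.0000 -0.0418 -0.2834 -0.3795]
  T[3,:] = [+0.0000 +0.1399 +0.3484 +0.7275]
|roots of det(T-λI)|: 0.7287, 0.0929, 0.0929, 0.0000.
spectral radius ρ = 0.7287; 0.7287 < 1: convergent.

yes, ρ = 0.7287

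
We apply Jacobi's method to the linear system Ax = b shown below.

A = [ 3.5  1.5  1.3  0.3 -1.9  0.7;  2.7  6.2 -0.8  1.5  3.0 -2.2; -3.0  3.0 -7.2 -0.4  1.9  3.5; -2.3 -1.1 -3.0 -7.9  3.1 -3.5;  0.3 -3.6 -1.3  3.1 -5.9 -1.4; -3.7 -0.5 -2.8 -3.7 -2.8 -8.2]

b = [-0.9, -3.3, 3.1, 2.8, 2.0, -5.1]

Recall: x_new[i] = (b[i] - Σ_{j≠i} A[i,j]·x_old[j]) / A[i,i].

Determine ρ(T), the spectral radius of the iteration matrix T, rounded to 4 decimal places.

1.3003

Let D = diag(3.5, 6.2, -7.2, -7.9, -5.9, -8.2); L, U the strict triangles.
T_J = -D⁻¹(L+U): T[1,3] = -(1.5)/(6.2) = -0.2419; T[1,1] = 0.
  T[0,:] = [+0.0000, -0.4286, -0.3714, -0.0857, +0.5429, -0.2000]
  T[1,:] = [-0.4355, +0.0000, +0.1290, -0.2419, -0.4839, +0.3548]
  T[2,:] = [-0.4167, +0.4167, +0.0000, -0.0556, +0.2639, +0.4861]
  T[3,:] = [-0.2911, -0.1392, -0.3797, +0.0000, +0.3924, -0.4430]
  T[4,:] = [+0.0508, -0.6102, -0.2203, +0.5254, +0.0000, -0.2373]
  T[5,:] = [-0.4512, -0.0610, -0.3415, -0.4512, -0.3415, +0.0000]
|λ(T)| sorted: 1.3003, 0.7600, 0.5141, 0.5141, 0.3465, 0.3390.
ρ(T) = max|λ| = 1.3003; 1.3003 > 1: divergent.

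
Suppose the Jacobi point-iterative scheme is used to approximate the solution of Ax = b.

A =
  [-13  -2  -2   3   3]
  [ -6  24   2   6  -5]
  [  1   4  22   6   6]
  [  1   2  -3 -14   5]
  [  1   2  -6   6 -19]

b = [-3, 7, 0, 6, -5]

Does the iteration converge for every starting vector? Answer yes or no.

yes

Write A = D+L+U with D = diag(-13, 24, 22, -14, -19).
Jacobi T = -D⁻¹(L+U): T[0,1] = -(-2)/(-13) = -0.1538; T[0,0] = 0.
  T[0,:] = [+0.0000  -0.1538  -0.1538  +0.2308  +0.2308]
  T[1,:] = [+0.2500  +0.0000  -0.0833  -0.2500  +0.2083]
  T[2,:] = [-0.0455  -0.1818  +0.0000  -0.2727  -0.2727]
  T[3,:] = [+0.0714  +0.1429  -0.2143  +0.0000  +0.3571]
  T[4,:] = [+0.0526  +0.1053  -0.3158  +0.3158  +0.0000]
|eigenvalues of T|: 0.6828, 0.2882, 0.2882, 0.2479, 0.2479.
ρ = 0.6828; 0.6828 < 1, so it converges for any x₀.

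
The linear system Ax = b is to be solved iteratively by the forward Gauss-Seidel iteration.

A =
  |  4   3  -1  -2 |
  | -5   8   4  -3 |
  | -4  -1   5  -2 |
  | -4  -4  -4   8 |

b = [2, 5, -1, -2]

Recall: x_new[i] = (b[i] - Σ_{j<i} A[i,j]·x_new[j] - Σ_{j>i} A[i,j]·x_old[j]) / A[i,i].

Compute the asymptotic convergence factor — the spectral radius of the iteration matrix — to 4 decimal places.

Let D = diag(4, 8, 5, 8); L, U the strict triangles.
GS T = -(D+L)⁻¹U: row 0 first, T[0,3] = -(-2)/(4) = +0.5000; later rows by forward substitution.
  T[0,:] = [+0.0000  -0.7500  +0.2500  +0.5000]
  T[1,:] = [+0.0000  -0.4688  -0.3437  +0.6875]
  T[2,:] = [+0.0000  -0.6937  +0.1312  +0.9375]
  T[3,:] = [+0.0000  -0.9562  +0.0187  +1.0625]
moduli |λ_i(T)| = 0.8507, 0.2969, 0.2969, 0.0000.
ρ(T) = max|λ| = 0.8507; 0.8507 < 1: convergent.

0.8507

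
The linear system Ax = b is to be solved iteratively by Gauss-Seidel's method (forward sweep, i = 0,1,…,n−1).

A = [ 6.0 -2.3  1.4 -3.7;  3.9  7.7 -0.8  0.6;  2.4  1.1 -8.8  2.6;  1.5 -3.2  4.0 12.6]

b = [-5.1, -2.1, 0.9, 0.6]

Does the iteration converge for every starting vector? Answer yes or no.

yes

A = D + L + U where D = diag(6, 7.7, -8.8, 12.6).
GS T = -(D+L)⁻¹U: row 0 first, T[0,1] = -(-2.3)/(6) = +0.3833; later rows by forward substitution.
  T[0,:] = [+0.0000  +0.3833  -0.2333  +0.6167]
  T[1,:] = [+0.0000  -0.1942  +0.2221  -0.3903]
  T[2,:] = [+0.0000  +0.0803  -0.0359  +0.4149]
  T[3,:] = [+0.0000  -0.1204  +0.0956  -0.3042]
|roots of det(T-λI)|: 0.5854, 0.0489, 0.0489, 0.0000.
spectral radius ρ = 0.5854; 0.5854 < 1: convergent.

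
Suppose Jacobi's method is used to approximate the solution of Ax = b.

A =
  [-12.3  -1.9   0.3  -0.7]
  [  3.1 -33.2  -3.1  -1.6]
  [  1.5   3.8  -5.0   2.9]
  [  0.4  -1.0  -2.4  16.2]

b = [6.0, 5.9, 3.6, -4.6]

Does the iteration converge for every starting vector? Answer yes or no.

Split A = D + L + U, D = diag(-12.3, -33.2, -5, 16.2).
T_J = -D⁻¹(L+U): T[0,2] = -(0.3)/(-12.3) = +0.0244; T[0,0] = 0.
  T[0,:] = [+0.0000  -0.1545  +0.0244  -0.0569]
  T[1,:] = [+0.0934  +0.0000  -0.0934  -0.0482]
  T[2,:] = [+0.3000  +0.7600  +0.0000  +0.5800]
  T[3,:] = [-0.0247  +0.0617  +0.1481  +0.0000]
moduli |λ_i(T)| = 0.2307, 0.1848, 0.1848, 0.1383.
spectral radius ρ = 0.2307; 0.2307 < 1, so it converges for any x₀.

yes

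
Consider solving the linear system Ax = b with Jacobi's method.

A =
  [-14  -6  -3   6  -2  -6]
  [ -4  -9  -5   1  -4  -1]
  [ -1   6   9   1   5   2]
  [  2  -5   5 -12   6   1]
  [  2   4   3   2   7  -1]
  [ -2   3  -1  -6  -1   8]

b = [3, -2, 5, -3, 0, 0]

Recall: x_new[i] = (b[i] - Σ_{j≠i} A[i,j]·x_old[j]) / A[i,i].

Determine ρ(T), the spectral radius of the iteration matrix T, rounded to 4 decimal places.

Diagonal D = diag(-14, -9, 9, -12, 7, 8); L, U strict lower/upper.
Jacobi: T = -D⁻¹(L+U), T[4,1] = -(4)/(7) = -0.5714; T[4,4] = 0.
  T[0,:] = [+0.0000  -0.4286  -0.2143  +0.4286  -0.1429  -0.4286]
  T[1,:] = [-0.4444  +0.0000  -0.5556  +0.1111  -0.4444  -0.1111]
  T[2,:] = [+0.1111  -0.6667  +0.0000  -0.1111  -0.5556  -0.2222]
  T[3,:] = [+0.1667  -0.4167  +0.4167  +0.0000  +0.5000  +0.0833]
  T[4,:] = [-0.2857  -0.5714  -0.4286  -0.2857  +0.0000  +0.1429]
  T[5,:] = [+0.2500  -0.3750  +0.1250  +0.7500  +0.1250  +0.0000]
|eigenvalues of T|: 1.2430, 0.6321, 0.6321, 0.4494, 0.4494, 0.2972.
ρ(T) = max|λ| = 1.2430; 1.2430 > 1 ⇒ diverges.

1.2430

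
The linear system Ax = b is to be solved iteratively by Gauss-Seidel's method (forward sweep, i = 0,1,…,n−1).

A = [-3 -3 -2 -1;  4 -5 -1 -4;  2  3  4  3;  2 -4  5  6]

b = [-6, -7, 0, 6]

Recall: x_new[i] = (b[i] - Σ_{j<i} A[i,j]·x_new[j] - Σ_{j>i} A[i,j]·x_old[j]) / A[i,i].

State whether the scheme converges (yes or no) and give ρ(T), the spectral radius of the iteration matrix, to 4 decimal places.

no, ρ = 1.3604

Diagonal D = diag(-3, -5, 4, 6); L, U strict lower/upper.
T_GS = -(D+L)⁻¹U: row 0 first, T[0,2] = -(-2)/(-3) = -0.6667; later rows by forward substitution.
  T[0,:] = [+0.0000, -1.0000, -0.6667, -0.3333]
  T[1,:] = [+0.0000, -0.8000, -0.7333, -1.0667]
  T[2,:] = [+0.0000, +1.1000, +0.8833, +0.2167]
  T[3,:] = [+0.0000, -1.1167, -1.0028, -0.7806]
|roots of det(T-λI)|: 1.3604, 0.7146, 0.0514, 0.0000.
ρ(T) = max|λ| = 1.3604; 1.3604 > 1, so it fails to converge.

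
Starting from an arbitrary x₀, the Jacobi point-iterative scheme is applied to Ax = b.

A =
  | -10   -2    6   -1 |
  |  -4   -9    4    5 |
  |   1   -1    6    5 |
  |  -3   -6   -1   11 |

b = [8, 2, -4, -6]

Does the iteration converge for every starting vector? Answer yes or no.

yes

Split A = D + L + U, D = diag(-10, -9, 6, 11).
T_J = -D⁻¹(L+U): T[3,2] = -(-1)/(11) = +0.0909; T[3,3] = 0.
  T[0,:] = [+0.0000  -0.2000  +0.6000  -0.1000]
  T[1,:] = [-0.4444  +0.0000  +0.4444  +0.5556]
  T[2,:] = [-0.1667  +0.1667  +0.0000  -0.8333]
  T[3,:] = [+0.2727  +0.5455  +0.0909  +0.0000]
|eigenvalues of T|: 0.9383, 0.6339, 0.6339, 0.5358.
ρ = 0.9383; 0.9383 < 1, so it converges for any x₀.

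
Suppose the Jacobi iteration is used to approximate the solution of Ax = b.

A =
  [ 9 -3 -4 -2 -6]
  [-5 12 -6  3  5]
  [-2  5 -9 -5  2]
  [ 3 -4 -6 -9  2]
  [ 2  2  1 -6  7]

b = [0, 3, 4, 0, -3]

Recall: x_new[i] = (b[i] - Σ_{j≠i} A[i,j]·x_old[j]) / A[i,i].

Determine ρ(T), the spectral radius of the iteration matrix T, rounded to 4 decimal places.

1.1457

Split A = D + L + U, D = diag(9, 12, -9, -9, 7).
Jacobi: T = -D⁻¹(L+U), T[1,4] = -(5)/(12) = -0.4167; T[1,1] = 0.
  T[0,:] = [+0.0000  +0.3333  +0.4444  +0.2222  +0.6667]
  T[1,:] = [+0.4167  +0.0000  +0.5000  -0.2500  -0.4167]
  T[2,:] = [-0.2222  +0.5556  +0.0000  -0.5556  +0.2222]
  T[3,:] = [+0.3333  -0.4444  -0.6667  +0.0000  +0.2222]
  T[4,:] = [-0.2857  -0.2857  -0.1429  +0.8571  +0.0000]
|eigenvalues of T|: 1.1457, 0.8470, 0.4472, 0.4472, 0.2020.
spectral radius ρ = 1.1457; 1.1457 > 1: divergent.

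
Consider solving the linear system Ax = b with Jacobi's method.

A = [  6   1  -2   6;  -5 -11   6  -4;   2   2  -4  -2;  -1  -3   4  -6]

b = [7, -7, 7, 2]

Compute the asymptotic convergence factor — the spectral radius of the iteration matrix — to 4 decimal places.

Diagonal D = diag(6, -11, -4, -6); L, U strict lower/upper.
Jacobi: T = -D⁻¹(L+U), T[1,0] = -(-5)/(-11) = -0.4545; T[1,1] = 0.
  T[0,:] = [+0.0000 -0.1667 +0.3333 -1.0000]
  T[1,:] = [-0.4545 +0.0000 +0.5455 -0.3636]
  T[2,:] = [+0.5000 +0.5000 +0.0000 -0.5000]
  T[3,:] = [-0.1667 -0.5000 +0.6667 +0.0000]
|λ(T)| sorted: 1.1306, 0.6657, 0.6657, 0.4435.
spectral radius ρ = 1.1306; 1.1306 > 1 ⇒ diverges.

1.1306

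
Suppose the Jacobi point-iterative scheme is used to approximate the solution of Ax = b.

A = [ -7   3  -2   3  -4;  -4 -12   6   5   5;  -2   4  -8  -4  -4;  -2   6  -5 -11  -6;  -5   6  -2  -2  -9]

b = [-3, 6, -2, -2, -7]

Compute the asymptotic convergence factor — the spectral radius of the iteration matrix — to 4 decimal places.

Diagonal D = diag(-7, -12, -8, -11, -9); L, U strict lower/upper.
Jacobi: T = -D⁻¹(L+U), T[3,2] = -(-5)/(-11) = -0.4545; T[3,3] = 0.
  T[0,:] = [+0.0000, +0.4286, -0.2857, +0.4286, -0.5714]
  T[1,:] = [-0.3333, +0.0000, +0.5000, +0.4167, +0.4167]
  T[2,:] = [-0.2500, +0.5000, +0.0000, -0.5000, -0.5000]
  T[3,:] = [-0.1818, +0.5455, -0.4545, +0.0000, -0.5455]
  T[4,:] = [-0.5556, +0.6667, -0.2222, -0.2222, +0.0000]
eigenvalue magnitudes: 1.4336, 0.7433, 0.4092, 0.2104, 0.2104.
ρ(T) = max|λ| = 1.4336; 1.4336 > 1: divergent.

1.4336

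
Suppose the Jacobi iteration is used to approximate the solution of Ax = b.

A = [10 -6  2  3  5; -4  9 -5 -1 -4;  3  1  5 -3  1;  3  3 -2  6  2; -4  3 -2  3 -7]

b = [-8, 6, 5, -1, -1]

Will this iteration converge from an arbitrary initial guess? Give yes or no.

Diagonal D = diag(10, 9, 5, 6, -7); L, U strict lower/upper.
Jacobi T = -D⁻¹(L+U): T[2,3] = -(-3)/(5) = +0.6000; T[2,2] = 0.
  T[0,:] = [+0.0000  +0.6000  -0.2000  -0.3000  -0.5000]
  T[1,:] = [+0.4444  +0.0000  +0.5556  +0.1111  +0.4444]
  T[2,:] = [-0.6000  -0.2000  +0.0000  +0.6000  -0.2000]
  T[3,:] = [-0.5000  -0.5000  +0.3333  +0.0000  -0.3333]
  T[4,:] = [-0.5714  +0.4286  -0.2857  +0.4286  +0.0000]
|roots of det(T-λI)|: 1.1536, 0.7368, 0.7368, 0.3977, 0.3790.
spectral radius ρ = 1.1536; 1.1536 > 1 ⇒ diverges.

no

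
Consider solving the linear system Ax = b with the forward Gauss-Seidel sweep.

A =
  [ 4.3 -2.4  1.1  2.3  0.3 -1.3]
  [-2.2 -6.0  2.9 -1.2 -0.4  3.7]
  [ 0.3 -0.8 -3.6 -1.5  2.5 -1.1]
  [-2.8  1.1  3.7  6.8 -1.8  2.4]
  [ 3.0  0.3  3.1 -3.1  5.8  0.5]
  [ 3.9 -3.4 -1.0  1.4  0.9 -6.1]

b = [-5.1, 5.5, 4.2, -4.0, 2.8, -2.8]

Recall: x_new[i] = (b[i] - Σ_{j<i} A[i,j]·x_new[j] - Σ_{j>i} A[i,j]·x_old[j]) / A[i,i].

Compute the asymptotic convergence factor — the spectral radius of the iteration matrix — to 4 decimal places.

1.1355

Let D = diag(4.3, -6, -3.6, 6.8, 5.8, -6.1); L, U the strict triangles.
GS T = -(D+L)⁻¹U: row 0 first, T[0,2] = -(1.1)/(4.3) = -0.2558; later rows by forward substitution.
  T[0,:] = [+0.0000, +0.5581, -0.2558, -0.5349, -0.0698, +0.3023]
  T[1,:] = [+0.0000, -0.2047, +0.5771, -0.0039, -0.0411, +0.5058]
  T[2,:] = [+0.0000, +0.0920, -0.1496, -0.4604, +0.6978, -0.3928]
  T[3,:] = [+0.0000, +0.2129, -0.1173, +0.0309, -0.1370, -0.0966]
  T[4,:] = [+0.0000, -0.2135, +0.1197, +0.5394, -0.4080, -0.1104]
  T[5,:] = [+0.0000, +0.4732, -0.4700, -0.1777, -0.2277, -0.0627]
moduli |λ_i(T)| = 1.1355, 0.3966, 0.1642, 0.1642, 0.1350, 0.0000.
ρ = 1.1355; 1.1355 > 1 ⇒ diverges.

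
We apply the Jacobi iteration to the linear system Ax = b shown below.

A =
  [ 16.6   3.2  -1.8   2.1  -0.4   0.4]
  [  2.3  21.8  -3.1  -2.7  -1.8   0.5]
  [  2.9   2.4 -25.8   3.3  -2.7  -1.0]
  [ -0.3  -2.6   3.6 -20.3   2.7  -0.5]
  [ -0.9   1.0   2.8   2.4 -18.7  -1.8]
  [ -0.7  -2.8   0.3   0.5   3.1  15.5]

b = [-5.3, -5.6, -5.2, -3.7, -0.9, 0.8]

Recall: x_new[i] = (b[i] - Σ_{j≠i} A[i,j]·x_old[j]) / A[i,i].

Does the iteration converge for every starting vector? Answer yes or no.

yes

Let D = diag(16.6, 21.8, -25.8, -20.3, -18.7, 15.5); L, U the strict triangles.
Jacobi: T = -D⁻¹(L+U), T[2,5] = -(-1)/(-25.8) = -0.0388; T[2,2] = 0.
  T[0,:] = [+0.0000 -0.1928 +0.1084 -0.1265 +0.0241 -0.0241]
  T[1,:] = [-0.1055 +0.0000 +0.1422 +0.1239 +0.0826 -0.0229]
  T[2,:] = [+0.1124 +0.0930 +0.0000 +0.1279 -0.1047 -0.0388]
  T[3,:] = [-0.0148 -0.1281 +0.1773 +0.0000 +0.1330 -0.0246]
  T[4,:] = [-0.0481 +0.0535 +0.1497 +0.1283 +0.0000 -0.0963]
  T[5,:] = [+0.0452 +0.1806 -0.0194 -0.0323 -0.2000 +0.0000]
|eigenvalues of T|: 0.2757, 0.2127, 0.2127, 0.0879, 0.0879, 0.0717.
ρ = 0.2757; 0.2757 < 1 ⇒ converges.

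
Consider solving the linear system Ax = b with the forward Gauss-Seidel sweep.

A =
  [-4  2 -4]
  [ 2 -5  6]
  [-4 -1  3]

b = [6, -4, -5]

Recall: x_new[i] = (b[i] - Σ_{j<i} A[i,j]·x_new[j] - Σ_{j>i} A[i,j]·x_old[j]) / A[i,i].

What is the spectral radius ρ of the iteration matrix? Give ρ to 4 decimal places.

A = D + L + U where D = diag(-4, -5, 3).
T_GS = -(D+L)⁻¹U: row 0 first, T[0,2] = -(-4)/(-4) = -1.0000; later rows by forward substitution.
  T[0,:] = [+0.0000 +0.5000 -1.0000]
  T[1,:] = [+0.0000 +0.2000 +0.8000]
  T[2,:] = [+0.0000 +0.7333 -1.0667]
|roots of det(T-λI)|: 1.4272, 0.5605, 0.0000.
ρ = 1.4272; 1.4272 > 1, so it fails to converge.

1.4272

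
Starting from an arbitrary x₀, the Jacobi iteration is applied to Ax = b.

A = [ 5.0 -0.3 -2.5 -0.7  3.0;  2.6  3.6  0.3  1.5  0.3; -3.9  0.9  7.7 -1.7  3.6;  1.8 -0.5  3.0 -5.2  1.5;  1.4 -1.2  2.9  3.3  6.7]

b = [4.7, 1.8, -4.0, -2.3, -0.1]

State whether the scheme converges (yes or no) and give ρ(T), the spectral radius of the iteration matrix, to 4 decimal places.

no, ρ = 1.1549

Split A = D + L + U, D = diag(5, 3.6, 7.7, -5.2, 6.7).
Jacobi: T = -D⁻¹(L+U), T[1,4] = -(0.3)/(3.6) = -0.0833; T[1,1] = 0.
  T[0,:] = [+0.0000  +0.0600  +0.5000  +0.1400  -0.6000]
  T[1,:] = [-0.7222  +0.0000  -0.0833  -0.4167  -0.0833]
  T[2,:] = [+0.5065  -0.1169  +0.0000  +0.2208  -0.4675]
  T[3,:] = [+0.3462  -0.0962  +0.5769  +0.0000  +0.2885]
  T[4,:] = [-0.2090  +0.1791  -0.4328  -0.4925  +0.0000]
|λ(T)| sorted: 1.1549, 0.5194, 0.5194, 0.3769, 0.3769.
ρ(T) = max|λ| = 1.1549; 1.1549 > 1 ⇒ diverges.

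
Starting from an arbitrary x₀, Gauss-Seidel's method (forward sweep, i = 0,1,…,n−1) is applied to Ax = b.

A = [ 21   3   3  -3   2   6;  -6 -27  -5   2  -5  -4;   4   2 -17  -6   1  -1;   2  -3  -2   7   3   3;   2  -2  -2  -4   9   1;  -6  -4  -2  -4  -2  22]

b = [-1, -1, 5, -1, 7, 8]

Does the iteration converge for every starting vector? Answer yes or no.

yes

Split A = D + L + U, D = diag(21, -27, -17, 7, 9, 22).
T_GS = -(D+L)⁻¹U: row 0 first, T[0,4] = -(2)/(21) = -0.0952; later rows by forward substitution.
  T[0,:] = [+0.0000  -0.1429  -0.1429  +0.1429  -0.0952  -0.2857]
  T[1,:] = [+0.0000  +0.0317  -0.1534  +0.0423  -0.1640  -0.0847]
  T[2,:] = [+0.0000  -0.0299  -0.0517  -0.3143  +0.0171  -0.1360]
  T[3,:] = [+0.0000  +0.0459  -0.0397  -0.1125  -0.4668  -0.4221]
  T[4,:] = [+0.0000  +0.0526  -0.0315  -0.1422  -0.2189  -0.2842]
  T[5,:] = [+0.0000  -0.0228  -0.0816  -0.0153  -0.1590  -0.2083]
|λ(T)| sorted: 0.6229, 0.1224, 0.1224, 0.1140, 0.1140, 0.0000.
ρ(T) = max|λ| = 0.6229; 0.6229 < 1: convergent.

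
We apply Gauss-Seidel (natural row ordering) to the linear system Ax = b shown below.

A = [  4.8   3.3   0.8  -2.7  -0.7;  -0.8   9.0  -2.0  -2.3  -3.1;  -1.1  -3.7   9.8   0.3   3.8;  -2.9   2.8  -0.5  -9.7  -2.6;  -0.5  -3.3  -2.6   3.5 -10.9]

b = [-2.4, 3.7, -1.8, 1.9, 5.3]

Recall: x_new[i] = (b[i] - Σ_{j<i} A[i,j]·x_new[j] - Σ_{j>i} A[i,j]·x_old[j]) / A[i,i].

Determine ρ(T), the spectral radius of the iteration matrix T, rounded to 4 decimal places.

0.5224

Diagonal D = diag(4.8, 9, 9.8, -9.7, -10.9); L, U strict lower/upper.
T_GS = -(D+L)⁻¹U: row 0 first, T[0,1] = -(3.3)/(4.8) = -0.6875; later rows by forward substitution.
  T[0,:] = [+0.0000 -0.6875 -0.1667 +0.5625 +0.1458]
  T[1,:] = [+0.0000 -0.0611 +0.2074 +0.3056 +0.3574]
  T[2,:] = [+0.0000 -0.1002 +0.0596 +0.1479 -0.2364]
  T[3,:] = [+0.0000 +0.1931 +0.1066 -0.0876 -0.1963]
  T[4,:] = [+0.0000 +0.1359 -0.0351 -0.1817 -0.1215]
eigenvalue magnitudes: 0.5224, 0.1905, 0.1163, 0.0050, 0.0000.
ρ(T) = max|λ| = 0.5224; 0.5224 < 1, so it converges for any x₀.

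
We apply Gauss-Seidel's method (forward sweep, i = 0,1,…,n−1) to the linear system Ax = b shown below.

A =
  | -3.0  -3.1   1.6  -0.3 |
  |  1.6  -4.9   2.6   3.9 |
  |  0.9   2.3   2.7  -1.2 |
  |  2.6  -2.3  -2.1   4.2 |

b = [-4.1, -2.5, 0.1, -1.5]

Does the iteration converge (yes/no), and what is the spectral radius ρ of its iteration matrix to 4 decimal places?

no, ρ = 1.5000

Write A = D+L+U with D = diag(-3, -4.9, 2.7, 4.2).
Gauss-Seidel: T = -(D+L)⁻¹U, row 0 first, T[0,1] = -(-3.1)/(-3) = -1.0333; later rows by forward substitution.
  T[0,:] = [+0.0000  -1.0333  +0.5333  -0.1000]
  T[1,:] = [+0.0000  -0.3374  +0.7048  +0.7633]
  T[2,:] = [+0.0000  +0.6319  -0.7781  -0.1724]
  T[3,:] = [+0.0000  +0.7708  -0.3333  +0.3937]
|λ(T)| sorted: 1.5000, 0.8910, 0.1129, 0.0000.
spectral radius ρ = 1.5000; 1.5000 > 1: divergent.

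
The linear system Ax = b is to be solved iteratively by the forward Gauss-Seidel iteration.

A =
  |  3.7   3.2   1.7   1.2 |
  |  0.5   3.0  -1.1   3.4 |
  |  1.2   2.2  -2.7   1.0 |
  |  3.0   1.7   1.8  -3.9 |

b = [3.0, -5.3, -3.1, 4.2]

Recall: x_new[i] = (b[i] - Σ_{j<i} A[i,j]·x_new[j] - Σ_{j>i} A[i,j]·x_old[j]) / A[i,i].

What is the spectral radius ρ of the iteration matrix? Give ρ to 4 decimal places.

1.4551

Split A = D + L + U, D = diag(3.7, 3, -2.7, -3.9).
Gauss-Seidel: T = -(D+L)⁻¹U, row 0 first, T[0,3] = -(1.2)/(3.7) = -0.3243; later rows by forward substitution.
  T[0,:] = [+0.0000 -0.8649 -0.4595 -0.3243]
  T[1,:] = [+0.0000 +0.1441 +0.4432 -1.0793]
  T[2,:] = [+0.0000 -0.2669 +0.1570 -0.6532]
  T[3,:] = [+0.0000 -0.7256 -0.0878 -1.0214]
eigenvalue magnitudes: 1.4551, 0.6374, 0.0974, 0.0000.
ρ = 1.4551; 1.4551 > 1, so it fails to converge.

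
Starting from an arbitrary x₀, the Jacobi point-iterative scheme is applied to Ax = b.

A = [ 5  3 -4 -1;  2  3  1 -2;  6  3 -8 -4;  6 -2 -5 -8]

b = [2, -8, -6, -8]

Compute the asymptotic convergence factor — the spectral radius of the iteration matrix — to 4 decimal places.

1.3938

Write A = D+L+U with D = diag(5, 3, -8, -8).
Jacobi: T = -D⁻¹(L+U), T[3,0] = -(6)/(-8) = +0.7500; T[3,3] = 0.
  T[0,:] = [+0.0000  -0.6000  +0.8000  +0.2000]
  T[1,:] = [-0.6667  +0.0000  -0.3333  +0.6667]
  T[2,:] = [+0.7500  +0.3750  +0.0000  -0.5000]
  T[3,:] = [+0.7500  -0.2500  -0.6250  +0.0000]
moduli |λ_i(T)| = 1.3938, 0.5583, 0.5583, 0.5371.
spectral radius ρ = 1.3938; 1.3938 > 1 ⇒ diverges.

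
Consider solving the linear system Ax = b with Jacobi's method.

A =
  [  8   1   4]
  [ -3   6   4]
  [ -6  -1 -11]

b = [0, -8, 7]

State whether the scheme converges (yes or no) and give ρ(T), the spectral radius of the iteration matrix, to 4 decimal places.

Diagonal D = diag(8, 6, -11); L, U strict lower/upper.
Jacobi: T = -D⁻¹(L+U), T[0,2] = -(4)/(8) = -0.5000; T[0,0] = 0.
  T[0,:] = [+0.0000 -0.1250 -0.5000]
  T[1,:] = [+0.5000 +0.0000 -0.6667]
  T[2,:] = [-0.5455 -0.0909 +0.0000]
eigenvalue magnitudes: 0.5582, 0.4719, 0.0863.
ρ(T) = max|λ| = 0.5582; 0.5582 < 1: convergent.

yes, ρ = 0.5582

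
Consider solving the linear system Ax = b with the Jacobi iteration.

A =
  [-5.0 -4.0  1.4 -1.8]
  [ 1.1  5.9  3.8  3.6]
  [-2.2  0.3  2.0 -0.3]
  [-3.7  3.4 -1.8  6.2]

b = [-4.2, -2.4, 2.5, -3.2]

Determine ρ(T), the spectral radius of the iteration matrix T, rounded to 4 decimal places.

1.1839

Diagonal D = diag(-5, 5.9, 2, 6.2); L, U strict lower/upper.
T_J = -D⁻¹(L+U): T[2,3] = -(-0.3)/(2) = +0.1500; T[2,2] = 0.
  T[0,:] = [+0.0000  -0.8000  +0.2800  -0.3600]
  T[1,:] = [-0.1864  +0.0000  -0.6441  -0.6102]
  T[2,:] = [+1.1000  -0.1500  +0.0000  +0.1500]
  T[3,:] = [+0.5968  -0.5484  +0.2903  +0.0000]
moduli |λ_i(T)| = 1.1839, 0.8360, 0.8360, 0.0121.
ρ(T) = max|λ| = 1.1839; 1.1839 > 1 ⇒ diverges.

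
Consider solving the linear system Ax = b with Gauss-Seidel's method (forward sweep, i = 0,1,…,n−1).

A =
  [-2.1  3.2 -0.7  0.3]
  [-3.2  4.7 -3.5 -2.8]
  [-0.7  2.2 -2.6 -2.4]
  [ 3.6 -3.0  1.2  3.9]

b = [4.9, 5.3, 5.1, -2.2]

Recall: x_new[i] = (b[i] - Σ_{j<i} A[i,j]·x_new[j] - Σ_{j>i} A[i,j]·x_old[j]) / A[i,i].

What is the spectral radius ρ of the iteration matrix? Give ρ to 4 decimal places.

Diagonal D = diag(-2.1, 4.7, -2.6, 3.9); L, U strict lower/upper.
Gauss-Seidel: T = -(D+L)⁻¹U, row 0 first, T[0,3] = -(0.3)/(-2.1) = +0.1429; later rows by forward substitution.
  T[0,:] = [+0.0000, +1.5238, -0.3333, +0.1429]
  T[1,:] = [+0.0000, +1.0375, +0.5177, +0.6930]
  T[2,:] = [+0.0000, +0.4676, +0.5278, -0.3751]
  T[3,:] = [+0.0000, -0.7524, +0.5435, +0.5166]
|roots of det(T-λI)|: 1.2245, 0.8886, 0.8886, 0.0000.
ρ(T) = max|λ| = 1.2245; 1.2245 > 1, so it fails to converge.

1.2245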